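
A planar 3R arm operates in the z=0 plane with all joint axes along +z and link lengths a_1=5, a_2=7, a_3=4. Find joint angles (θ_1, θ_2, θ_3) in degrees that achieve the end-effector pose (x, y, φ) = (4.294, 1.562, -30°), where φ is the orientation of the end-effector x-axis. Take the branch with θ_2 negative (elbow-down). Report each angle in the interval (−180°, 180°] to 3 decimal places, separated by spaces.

wrist centre = target − a_3·(cos φ, sin φ) = (0.8299, 3.5620)
cos θ_2 = (13.3766−5²−7²)/(2·5·7) = -0.8660; θ_2 = -150.0027° (elbow-down)
β = atan2(3.5620,0.8299) = 76.8848°; ψ = atan2(-3.4997,-1.0623) = -106.8857°
θ_1 = β − ψ = 183.7705°
θ_3 = φ − θ_1 − θ_2 = -63.7679° (wrapped to (-180°,180°])

-176.229 -150.003 -63.768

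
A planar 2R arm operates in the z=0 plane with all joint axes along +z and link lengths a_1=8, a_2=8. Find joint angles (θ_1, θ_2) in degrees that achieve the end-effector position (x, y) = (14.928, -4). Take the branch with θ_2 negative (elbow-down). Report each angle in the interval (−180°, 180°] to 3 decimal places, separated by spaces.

0.003 -30.005

cos θ_2 = (238.8452−8²−8²)/(2·8·8) = 0.8660; θ_2 = -30.0054° (elbow-down)
β = atan2(-4.0000,14.9280) = -15.0002°; ψ = atan2(-4.0007,14.9278) = -15.0027°
θ_1 = β − ψ = 0.0025°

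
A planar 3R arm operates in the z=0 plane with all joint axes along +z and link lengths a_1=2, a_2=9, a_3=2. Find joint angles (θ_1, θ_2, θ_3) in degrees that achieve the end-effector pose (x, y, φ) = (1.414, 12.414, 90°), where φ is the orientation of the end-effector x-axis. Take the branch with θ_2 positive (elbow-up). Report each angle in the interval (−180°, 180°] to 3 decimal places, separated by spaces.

44.991 45.011 -0.003

wrist centre = target − a_3·(cos φ, sin φ) = (1.4140, 10.4140)
cos θ_2 = (110.4508−2²−9²)/(2·2·9) = 0.7070; θ_2 = 45.0114° (elbow-up)
β = atan2(10.4140,1.4140) = 82.2677°; ψ = atan2(6.3652,8.3627) = 37.2764°
θ_1 = β − ψ = 44.9913°
θ_3 = φ − θ_1 − θ_2 = -0.0027° (wrapped to (-180°,180°])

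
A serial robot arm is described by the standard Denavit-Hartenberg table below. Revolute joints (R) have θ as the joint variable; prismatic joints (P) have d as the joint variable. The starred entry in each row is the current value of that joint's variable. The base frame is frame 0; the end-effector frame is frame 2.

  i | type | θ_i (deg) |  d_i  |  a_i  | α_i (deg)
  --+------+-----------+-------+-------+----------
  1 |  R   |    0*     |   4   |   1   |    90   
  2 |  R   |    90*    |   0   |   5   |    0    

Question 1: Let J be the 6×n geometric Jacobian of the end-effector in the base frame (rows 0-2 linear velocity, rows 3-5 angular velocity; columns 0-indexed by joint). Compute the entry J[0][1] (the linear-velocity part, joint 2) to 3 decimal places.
-5.000

axis z_1 = (0.0000,-1.0000,0.0000); lever o_n−o_1 = (0.0000,0.0000,5.0000)
cross product → J_v[:, 1] = (-5.0000,0.0000,0.0000)
J_ω[:, 1] = z_1
entry J[0][1] = -5.0000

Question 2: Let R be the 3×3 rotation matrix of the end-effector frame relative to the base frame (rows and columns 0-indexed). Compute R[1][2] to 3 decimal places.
End-effector z-axis (col 2 of R) = (0.0000,-1.0000,0.0000)
R[1][2] = -1.0000

-1.000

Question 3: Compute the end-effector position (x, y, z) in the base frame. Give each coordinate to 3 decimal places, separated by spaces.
1.000 0.000 9.000

after link 1: o_1 = (1.0000, 0.0000, 4.0000)
after link 2: o_2 = (1.0000, 0.0000, 9.0000)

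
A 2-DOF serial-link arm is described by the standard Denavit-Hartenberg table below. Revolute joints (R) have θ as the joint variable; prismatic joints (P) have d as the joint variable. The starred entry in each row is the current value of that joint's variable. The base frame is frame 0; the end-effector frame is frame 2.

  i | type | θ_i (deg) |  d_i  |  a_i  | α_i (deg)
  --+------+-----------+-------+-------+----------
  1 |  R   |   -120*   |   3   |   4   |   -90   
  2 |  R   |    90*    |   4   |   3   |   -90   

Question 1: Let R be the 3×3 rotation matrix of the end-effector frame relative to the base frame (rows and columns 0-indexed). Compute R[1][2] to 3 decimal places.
0.866

End-effector z-axis (col 2 of R) = (0.5000,0.8660,-0.0000)
R[1][2] = 0.8660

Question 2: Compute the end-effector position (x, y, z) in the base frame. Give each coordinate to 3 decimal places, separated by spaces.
1.464 -5.464 0.000

after link 1: o_1 = (-2.0000, -3.4641, 3.0000)
after link 2: o_2 = (1.4641, -5.4641, 0.0000)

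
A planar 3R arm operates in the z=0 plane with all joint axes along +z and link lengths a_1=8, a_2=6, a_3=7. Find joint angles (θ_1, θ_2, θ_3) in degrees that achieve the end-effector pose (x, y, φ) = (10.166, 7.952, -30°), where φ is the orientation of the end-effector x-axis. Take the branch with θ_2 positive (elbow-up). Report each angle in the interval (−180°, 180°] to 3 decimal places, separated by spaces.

44.997 60.007 -135.004

wrist centre = target − a_3·(cos φ, sin φ) = (4.1038, 11.4520)
cos θ_2 = (147.9897−8²−6²)/(2·8·6) = 0.4999; θ_2 = 60.0071° (elbow-up)
β = atan2(11.4520,4.1038) = 70.2849°; ψ = atan2(5.1965,10.9994) = 25.2879°
θ_1 = β − ψ = 44.9970°
θ_3 = φ − θ_1 − θ_2 = -135.0041° (wrapped to (-180°,180°])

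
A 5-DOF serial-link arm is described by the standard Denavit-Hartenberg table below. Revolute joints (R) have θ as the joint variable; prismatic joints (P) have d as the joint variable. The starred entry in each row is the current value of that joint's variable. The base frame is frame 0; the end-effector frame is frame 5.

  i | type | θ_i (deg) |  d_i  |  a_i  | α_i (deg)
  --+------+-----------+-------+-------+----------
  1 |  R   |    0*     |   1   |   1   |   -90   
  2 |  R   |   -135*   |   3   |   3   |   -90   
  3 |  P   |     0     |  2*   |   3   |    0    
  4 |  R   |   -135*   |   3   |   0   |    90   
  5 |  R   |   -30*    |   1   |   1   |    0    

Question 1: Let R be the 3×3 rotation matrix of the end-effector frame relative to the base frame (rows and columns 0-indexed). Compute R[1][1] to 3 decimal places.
End-effector y-axis (col 1 of R) = (0.8624,0.3536,0.3624)
R[1][1] = 0.3536

0.354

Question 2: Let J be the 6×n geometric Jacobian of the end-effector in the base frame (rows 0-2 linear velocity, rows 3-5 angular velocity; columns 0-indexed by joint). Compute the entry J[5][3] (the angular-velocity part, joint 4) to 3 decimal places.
axis z_3 = (0.7071,0.0000,0.7071); lever o_n−o_3 = (2.7008,-0.0947,0.8348)
cross product → J_v[:, 3] = (0.0670,1.3195,-0.0670)
J_ω[:, 3] = z_3
entry J[5][3] = 0.7071

0.707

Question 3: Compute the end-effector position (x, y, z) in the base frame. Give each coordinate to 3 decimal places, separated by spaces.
0.872 2.905 7.492

after link 1: o_1 = (1.0000, 0.0000, 1.0000)
after link 2: o_2 = (-1.1213, 3.0000, 3.1213)
after link 3: o_3 = (-1.8284, 3.0000, 6.6569)
after link 4: o_4 = (0.2929, 3.0000, 8.7782)
after link 5: o_5 = (0.8724, 2.9053, 7.4916)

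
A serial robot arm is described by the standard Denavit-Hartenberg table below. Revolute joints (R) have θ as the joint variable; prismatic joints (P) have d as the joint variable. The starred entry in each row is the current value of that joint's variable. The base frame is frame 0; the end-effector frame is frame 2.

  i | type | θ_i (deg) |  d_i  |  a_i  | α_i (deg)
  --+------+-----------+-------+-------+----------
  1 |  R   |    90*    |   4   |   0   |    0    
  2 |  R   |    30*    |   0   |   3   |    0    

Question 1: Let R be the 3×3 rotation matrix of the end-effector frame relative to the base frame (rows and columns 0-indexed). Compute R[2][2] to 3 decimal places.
End-effector z-axis (col 2 of R) = (0.0000,0.0000,1.0000)
R[2][2] = 1.0000

1.000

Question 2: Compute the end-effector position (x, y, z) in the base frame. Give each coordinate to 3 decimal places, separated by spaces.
after link 1: o_1 = (0.0000, 0.0000, 4.0000)
after link 2: o_2 = (-1.5000, 2.5981, 4.0000)

-1.500 2.598 4.000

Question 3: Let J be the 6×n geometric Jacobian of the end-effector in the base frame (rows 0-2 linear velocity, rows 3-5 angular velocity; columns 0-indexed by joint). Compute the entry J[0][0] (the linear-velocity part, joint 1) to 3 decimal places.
-2.598

axis z_0 = ẑ; lever o_n−o_0 = (-1.5000,2.5981,4.0000)
cross product → J_v[:, 0] = (-2.5981,-1.5000,0.0000)
J_ω[:, 0] = z_0
entry J[0][0] = -2.5981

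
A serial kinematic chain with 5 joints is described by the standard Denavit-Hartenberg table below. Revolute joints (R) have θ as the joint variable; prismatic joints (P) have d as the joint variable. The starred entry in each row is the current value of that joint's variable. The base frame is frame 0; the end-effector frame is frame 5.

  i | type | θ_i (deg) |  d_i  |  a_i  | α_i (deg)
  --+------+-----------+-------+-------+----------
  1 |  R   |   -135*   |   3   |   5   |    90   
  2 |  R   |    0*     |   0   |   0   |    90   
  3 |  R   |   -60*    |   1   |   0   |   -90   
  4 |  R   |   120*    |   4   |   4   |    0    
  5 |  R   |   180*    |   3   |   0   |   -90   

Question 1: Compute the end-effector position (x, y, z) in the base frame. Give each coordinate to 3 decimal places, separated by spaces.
after link 1: o_1 = (-3.5355, -3.5355, 3.0000)
after link 2: o_2 = (-3.5355, -3.5355, 3.0000)
after link 3: o_3 = (-3.5355, -3.5355, 2.0000)
after link 4: o_4 = (-7.9169, -2.6390, 5.4641)
after link 5: o_5 = (-10.8147, -3.4154, 5.4641)

-10.815 -3.415 5.464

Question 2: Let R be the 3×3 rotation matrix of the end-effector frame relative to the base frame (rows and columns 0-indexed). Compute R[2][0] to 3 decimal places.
-0.866

End-effector x-axis (col 0 of R) = (0.1294,-0.4830,-0.8660)
R[2][0] = -0.8660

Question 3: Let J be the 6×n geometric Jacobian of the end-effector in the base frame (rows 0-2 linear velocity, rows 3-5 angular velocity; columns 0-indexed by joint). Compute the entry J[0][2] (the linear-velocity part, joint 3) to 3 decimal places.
0.120

axis z_2 = (-0.0000,0.0000,-1.0000); lever o_n−o_2 = (-7.2791,0.1201,2.4641)
cross product → J_v[:, 2] = (0.1201,7.2791,0.0000)
J_ω[:, 2] = z_2
entry J[0][2] = 0.1201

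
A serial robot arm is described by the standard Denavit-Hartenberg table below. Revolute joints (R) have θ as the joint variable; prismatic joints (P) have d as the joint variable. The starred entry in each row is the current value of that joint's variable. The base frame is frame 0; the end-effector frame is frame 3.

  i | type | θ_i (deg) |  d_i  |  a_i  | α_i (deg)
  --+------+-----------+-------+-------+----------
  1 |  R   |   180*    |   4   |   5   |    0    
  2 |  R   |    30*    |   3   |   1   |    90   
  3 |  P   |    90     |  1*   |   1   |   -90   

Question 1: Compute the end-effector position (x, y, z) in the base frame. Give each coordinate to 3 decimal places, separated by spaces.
-6.366 0.366 8.000

after link 1: o_1 = (-5.0000, 0.0000, 4.0000)
after link 2: o_2 = (-5.8660, -0.5000, 7.0000)
after link 3: o_3 = (-6.3660, 0.3660, 8.0000)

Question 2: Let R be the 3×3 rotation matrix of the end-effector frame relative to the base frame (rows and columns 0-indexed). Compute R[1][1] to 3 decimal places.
-0.866

End-effector y-axis (col 1 of R) = (0.5000,-0.8660,-0.0000)
R[1][1] = -0.8660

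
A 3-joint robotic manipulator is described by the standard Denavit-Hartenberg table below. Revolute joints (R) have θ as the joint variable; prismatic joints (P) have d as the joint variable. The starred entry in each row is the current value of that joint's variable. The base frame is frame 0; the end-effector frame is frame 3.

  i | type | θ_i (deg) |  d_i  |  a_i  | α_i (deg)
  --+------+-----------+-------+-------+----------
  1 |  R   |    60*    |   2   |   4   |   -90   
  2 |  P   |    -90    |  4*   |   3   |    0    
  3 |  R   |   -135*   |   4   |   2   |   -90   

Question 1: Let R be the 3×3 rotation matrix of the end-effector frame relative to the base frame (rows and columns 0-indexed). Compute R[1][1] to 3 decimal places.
End-effector y-axis (col 1 of R) = (0.8660,-0.5000,-0.0000)
R[1][1] = -0.5000

-0.500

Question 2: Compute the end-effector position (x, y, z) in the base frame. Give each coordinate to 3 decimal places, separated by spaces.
-5.635 6.239 3.586

after link 1: o_1 = (2.0000, 3.4641, 2.0000)
after link 2: o_2 = (-1.4641, 5.4641, 5.0000)
after link 3: o_3 = (-5.6353, 6.2394, 3.5858)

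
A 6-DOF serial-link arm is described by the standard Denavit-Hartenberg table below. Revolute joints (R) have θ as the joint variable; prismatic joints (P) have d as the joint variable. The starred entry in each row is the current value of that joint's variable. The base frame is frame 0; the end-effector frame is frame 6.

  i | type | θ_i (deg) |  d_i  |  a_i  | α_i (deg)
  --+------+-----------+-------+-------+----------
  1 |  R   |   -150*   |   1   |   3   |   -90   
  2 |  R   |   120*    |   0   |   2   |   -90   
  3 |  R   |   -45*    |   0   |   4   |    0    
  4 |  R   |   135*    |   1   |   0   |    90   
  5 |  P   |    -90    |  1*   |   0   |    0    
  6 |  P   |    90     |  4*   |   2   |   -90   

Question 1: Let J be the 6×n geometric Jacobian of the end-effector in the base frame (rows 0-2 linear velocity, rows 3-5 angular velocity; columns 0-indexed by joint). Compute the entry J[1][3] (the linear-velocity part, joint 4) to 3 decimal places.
axis z_3 = (0.7500,0.4330,0.5000); lever o_n−o_3 = (1.9151,3.4151,-3.8301)
cross product → J_v[:, 3] = (-3.3660,3.8301,1.7321)
J_ω[:, 3] = z_3
entry J[1][3] = 3.8301

3.830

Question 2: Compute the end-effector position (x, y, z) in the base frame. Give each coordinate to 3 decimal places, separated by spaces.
after link 1: o_1 = (-2.5981, -1.5000, 1.0000)
after link 2: o_2 = (-1.7321, -1.0000, -0.7321)
after link 3: o_3 = (0.9069, -2.7424, -3.1815)
after link 4: o_4 = (1.6569, -2.3094, -2.6815)
after link 5: o_5 = (2.0899, -2.0594, -3.5476)
after link 6: o_6 = (2.8220, 0.6727, -7.0117)

2.822 0.673 -7.012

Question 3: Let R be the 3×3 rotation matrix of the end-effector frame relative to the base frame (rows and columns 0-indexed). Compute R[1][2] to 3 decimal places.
0.433

End-effector z-axis (col 2 of R) = (0.7500,0.4330,0.5000)
R[1][2] = 0.4330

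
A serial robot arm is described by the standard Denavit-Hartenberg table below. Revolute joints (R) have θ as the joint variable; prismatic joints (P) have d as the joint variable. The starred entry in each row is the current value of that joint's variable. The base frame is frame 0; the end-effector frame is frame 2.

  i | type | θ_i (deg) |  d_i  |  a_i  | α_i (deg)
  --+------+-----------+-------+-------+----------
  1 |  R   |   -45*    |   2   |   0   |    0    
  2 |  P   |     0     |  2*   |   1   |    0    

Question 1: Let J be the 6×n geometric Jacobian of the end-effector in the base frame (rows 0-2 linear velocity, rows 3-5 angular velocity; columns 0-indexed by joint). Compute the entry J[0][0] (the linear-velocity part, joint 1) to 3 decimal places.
axis z_0 = ẑ; lever o_n−o_0 = (0.7071,-0.7071,4.0000)
cross product → J_v[:, 0] = (0.7071,0.7071,-0.0000)
J_ω[:, 0] = z_0
entry J[0][0] = 0.7071

0.707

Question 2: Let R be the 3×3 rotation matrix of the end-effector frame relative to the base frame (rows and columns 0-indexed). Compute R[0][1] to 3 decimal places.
End-effector y-axis (col 1 of R) = (0.7071,0.7071,0.0000)
R[0][1] = 0.7071

0.707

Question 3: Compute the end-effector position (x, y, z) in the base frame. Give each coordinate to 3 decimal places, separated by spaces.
0.707 -0.707 4.000

after link 1: o_1 = (0.0000, 0.0000, 2.0000)
after link 2: o_2 = (0.7071, -0.7071, 4.0000)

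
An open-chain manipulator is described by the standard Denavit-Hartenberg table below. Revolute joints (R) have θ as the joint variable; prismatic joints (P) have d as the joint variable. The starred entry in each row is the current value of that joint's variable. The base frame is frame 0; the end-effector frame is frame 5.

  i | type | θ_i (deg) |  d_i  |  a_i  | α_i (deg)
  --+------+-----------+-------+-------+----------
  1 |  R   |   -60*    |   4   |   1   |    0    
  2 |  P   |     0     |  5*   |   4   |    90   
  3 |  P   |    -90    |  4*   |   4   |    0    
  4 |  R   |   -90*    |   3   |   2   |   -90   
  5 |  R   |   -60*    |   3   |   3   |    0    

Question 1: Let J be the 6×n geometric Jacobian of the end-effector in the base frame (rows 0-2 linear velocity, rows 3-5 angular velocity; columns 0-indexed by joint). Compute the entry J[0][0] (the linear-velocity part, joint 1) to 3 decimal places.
6.098

axis z_0 = ẑ; lever o_n−o_0 = (-7.5622,-6.0981,2.0000)
cross product → J_v[:, 0] = (6.0981,-7.5622,0.0000)
J_ω[:, 0] = z_0
entry J[0][0] = 6.0981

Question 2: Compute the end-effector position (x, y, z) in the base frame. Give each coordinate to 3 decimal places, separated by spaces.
after link 1: o_1 = (0.5000, -0.8660, 4.0000)
after link 2: o_2 = (2.5000, -4.3301, 9.0000)
after link 3: o_3 = (-0.9641, -6.3301, 5.0000)
after link 4: o_4 = (-4.5622, -6.0981, 5.0000)
after link 5: o_5 = (-7.5622, -6.0981, 2.0000)

-7.562 -6.098 2.000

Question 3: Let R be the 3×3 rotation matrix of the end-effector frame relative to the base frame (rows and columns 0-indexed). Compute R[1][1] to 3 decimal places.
1.000

End-effector y-axis (col 1 of R) = (0.0000,1.0000,-0.0000)
R[1][1] = 1.0000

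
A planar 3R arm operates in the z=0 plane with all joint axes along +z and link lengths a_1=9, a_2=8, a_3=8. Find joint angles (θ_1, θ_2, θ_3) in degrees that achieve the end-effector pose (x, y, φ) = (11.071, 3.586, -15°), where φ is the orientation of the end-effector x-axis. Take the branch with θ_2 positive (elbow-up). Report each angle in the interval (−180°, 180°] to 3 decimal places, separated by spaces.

-0.005 135.000 -149.995

wrist centre = target − a_3·(cos φ, sin φ) = (3.3436, 5.6566)
cos θ_2 = (43.1762−9²−8²)/(2·9·8) = -0.7071; θ_2 = 135.0002° (elbow-up)
β = atan2(5.6566,3.3436) = 59.4126°; ψ = atan2(5.6568,3.3431) = 59.4174°
θ_1 = β − ψ = -0.0048°
θ_3 = φ − θ_1 − θ_2 = -149.9955° (wrapped to (-180°,180°])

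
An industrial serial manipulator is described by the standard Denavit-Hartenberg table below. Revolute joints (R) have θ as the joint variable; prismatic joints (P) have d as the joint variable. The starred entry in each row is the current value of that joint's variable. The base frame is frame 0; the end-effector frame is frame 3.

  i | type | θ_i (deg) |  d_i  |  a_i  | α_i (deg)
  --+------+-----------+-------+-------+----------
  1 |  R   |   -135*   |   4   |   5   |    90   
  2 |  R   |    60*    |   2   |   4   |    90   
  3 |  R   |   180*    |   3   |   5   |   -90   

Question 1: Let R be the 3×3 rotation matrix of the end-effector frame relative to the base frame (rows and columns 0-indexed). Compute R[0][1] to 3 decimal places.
End-effector y-axis (col 1 of R) = (0.6124,0.6124,0.5000)
R[0][1] = 0.6124

0.612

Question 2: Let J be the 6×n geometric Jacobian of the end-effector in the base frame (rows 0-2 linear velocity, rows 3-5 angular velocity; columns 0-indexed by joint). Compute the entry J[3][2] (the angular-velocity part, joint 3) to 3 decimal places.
axis z_2 = (-0.6124,-0.6124,-0.5000); lever o_n−o_2 = (-0.0694,-0.0694,-5.8301)
cross product → J_v[:, 2] = (3.5355,-3.5355,-0.0000)
J_ω[:, 2] = z_2
entry J[3][2] = -0.6124

-0.612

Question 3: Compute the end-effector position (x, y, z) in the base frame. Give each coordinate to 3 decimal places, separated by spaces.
after link 1: o_1 = (-3.5355, -3.5355, 4.0000)
after link 2: o_2 = (-6.3640, -3.5355, 7.4641)
after link 3: o_3 = (-6.4333, -3.6049, 1.6340)

-6.433 -3.605 1.634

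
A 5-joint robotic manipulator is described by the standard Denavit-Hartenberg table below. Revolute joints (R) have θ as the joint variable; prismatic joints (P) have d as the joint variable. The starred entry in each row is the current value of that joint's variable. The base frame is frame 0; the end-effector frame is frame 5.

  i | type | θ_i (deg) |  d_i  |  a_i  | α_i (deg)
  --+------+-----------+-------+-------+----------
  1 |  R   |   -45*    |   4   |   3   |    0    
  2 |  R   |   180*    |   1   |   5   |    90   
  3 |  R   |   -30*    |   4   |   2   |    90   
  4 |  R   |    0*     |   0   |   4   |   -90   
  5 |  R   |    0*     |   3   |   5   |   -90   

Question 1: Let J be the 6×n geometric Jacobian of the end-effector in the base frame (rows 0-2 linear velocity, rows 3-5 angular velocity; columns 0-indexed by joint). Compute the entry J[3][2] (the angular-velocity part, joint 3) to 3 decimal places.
axis z_2 = (0.7071,0.7071,0.0000); lever o_n−o_2 = (-1.7863,11.6858,-5.5000)
cross product → J_v[:, 2] = (-3.8891,3.8891,9.5263)
J_ω[:, 2] = z_2
entry J[3][2] = 0.7071

0.707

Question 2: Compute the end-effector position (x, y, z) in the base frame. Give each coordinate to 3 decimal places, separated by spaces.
-3.201 13.100 -0.500

after link 1: o_1 = (2.1213, -2.1213, 4.0000)
after link 2: o_2 = (-1.4142, 1.4142, 5.0000)
after link 3: o_3 = (0.1895, 5.4674, 4.0000)
after link 4: o_4 = (-2.2600, 7.9169, 2.0000)
after link 5: o_5 = (-3.2006, 13.1001, -0.5000)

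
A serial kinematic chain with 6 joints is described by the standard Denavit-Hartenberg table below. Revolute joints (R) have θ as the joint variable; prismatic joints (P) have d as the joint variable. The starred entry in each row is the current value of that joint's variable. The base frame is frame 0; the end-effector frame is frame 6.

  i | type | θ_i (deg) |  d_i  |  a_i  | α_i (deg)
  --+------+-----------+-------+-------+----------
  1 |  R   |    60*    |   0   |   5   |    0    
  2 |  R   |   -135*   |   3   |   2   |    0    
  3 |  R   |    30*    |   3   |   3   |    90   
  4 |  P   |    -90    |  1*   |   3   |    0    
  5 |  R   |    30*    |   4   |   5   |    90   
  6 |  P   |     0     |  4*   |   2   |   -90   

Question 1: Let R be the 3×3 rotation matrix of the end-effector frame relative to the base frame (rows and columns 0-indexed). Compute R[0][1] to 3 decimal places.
0.612

End-effector y-axis (col 1 of R) = (0.6124,-0.6124,0.5000)
R[0][1] = 0.6124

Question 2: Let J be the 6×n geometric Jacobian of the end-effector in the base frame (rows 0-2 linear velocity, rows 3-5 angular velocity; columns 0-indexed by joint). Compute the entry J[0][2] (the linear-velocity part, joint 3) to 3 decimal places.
5.682

axis z_2 = (0.0000,0.0000,1.0000); lever o_n−o_2 = (-1.3888,-5.6822,-8.0622)
cross product → J_v[:, 2] = (5.6822,-1.3888,0.0000)
J_ω[:, 2] = z_2
entry J[0][2] = 5.6822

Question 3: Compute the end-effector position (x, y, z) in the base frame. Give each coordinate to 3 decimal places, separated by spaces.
1.629 -3.284 -5.062

after link 1: o_1 = (2.5000, 4.3301, 0.0000)
after link 2: o_2 = (3.0176, 2.3983, 3.0000)
after link 3: o_3 = (5.1390, 0.2770, 6.0000)
after link 4: o_4 = (4.4319, -0.4302, 3.0000)
after link 5: o_5 = (3.3712, -5.0263, -1.3301)
after link 6: o_6 = (1.6288, -3.2840, -5.0622)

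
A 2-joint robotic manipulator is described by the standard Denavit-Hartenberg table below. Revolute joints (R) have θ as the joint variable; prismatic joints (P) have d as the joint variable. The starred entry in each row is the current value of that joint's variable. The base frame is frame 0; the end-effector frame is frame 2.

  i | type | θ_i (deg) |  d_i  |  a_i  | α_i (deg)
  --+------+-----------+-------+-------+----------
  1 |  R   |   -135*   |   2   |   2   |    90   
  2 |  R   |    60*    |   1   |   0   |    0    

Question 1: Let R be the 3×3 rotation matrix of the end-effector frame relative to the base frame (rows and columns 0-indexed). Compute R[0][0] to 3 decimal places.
-0.354

End-effector x-axis (col 0 of R) = (-0.3536,-0.3536,0.8660)
R[0][0] = -0.3536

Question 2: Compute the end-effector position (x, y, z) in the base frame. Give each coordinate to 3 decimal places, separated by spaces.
after link 1: o_1 = (-1.4142, -1.4142, 2.0000)
after link 2: o_2 = (-2.1213, -0.7071, 2.0000)

-2.121 -0.707 2.000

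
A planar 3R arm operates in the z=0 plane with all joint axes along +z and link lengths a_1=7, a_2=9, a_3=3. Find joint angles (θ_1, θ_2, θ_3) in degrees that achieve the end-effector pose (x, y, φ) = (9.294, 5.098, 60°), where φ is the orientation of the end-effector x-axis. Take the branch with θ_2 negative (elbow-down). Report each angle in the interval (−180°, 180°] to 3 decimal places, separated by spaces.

90.002 -120.002 90.001

wrist centre = target − a_3·(cos φ, sin φ) = (7.7940, 2.4999)
cos θ_2 = (66.9961−7²−9²)/(2·7·9) = -0.5000; θ_2 = -120.0021° (elbow-down)
β = atan2(2.4999,7.7940) = 17.7836°; ψ = atan2(-7.7941,2.4997) = -72.2179°
θ_1 = β − ψ = 90.0015°
θ_3 = φ − θ_1 − θ_2 = 90.0006° (wrapped to (-180°,180°])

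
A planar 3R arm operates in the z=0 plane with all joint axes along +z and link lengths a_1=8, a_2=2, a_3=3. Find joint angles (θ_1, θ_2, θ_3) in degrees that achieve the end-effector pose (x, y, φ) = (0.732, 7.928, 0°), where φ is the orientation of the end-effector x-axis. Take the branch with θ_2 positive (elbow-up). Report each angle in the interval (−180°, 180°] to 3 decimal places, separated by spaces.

wrist centre = target − a_3·(cos φ, sin φ) = (-2.2680, 7.9280)
cos θ_2 = (67.9970−8²−2²)/(2·8·2) = -0.0001; θ_2 = 90.0054° (elbow-up)
β = atan2(7.9280,-2.2680) = 105.9645°; ψ = atan2(2.0000,7.9998) = 14.0366°
θ_1 = β − ψ = 91.9279°
θ_3 = φ − θ_1 − θ_2 = 178.0667° (wrapped to (-180°,180°])

91.928 90.005 178.067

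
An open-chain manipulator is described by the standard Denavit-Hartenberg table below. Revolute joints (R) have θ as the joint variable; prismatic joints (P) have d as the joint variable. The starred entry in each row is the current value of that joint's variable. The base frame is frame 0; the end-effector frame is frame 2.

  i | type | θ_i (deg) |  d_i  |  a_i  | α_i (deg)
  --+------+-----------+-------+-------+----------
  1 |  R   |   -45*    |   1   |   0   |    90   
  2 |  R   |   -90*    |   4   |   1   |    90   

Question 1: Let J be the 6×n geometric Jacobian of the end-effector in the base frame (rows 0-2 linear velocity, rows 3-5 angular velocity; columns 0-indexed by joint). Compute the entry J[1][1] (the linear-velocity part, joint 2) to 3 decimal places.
-0.707

axis z_1 = (-0.7071,-0.7071,0.0000); lever o_n−o_1 = (-2.8284,-2.8284,-1.0000)
cross product → J_v[:, 1] = (0.7071,-0.7071,0.0000)
J_ω[:, 1] = z_1
entry J[1][1] = -0.7071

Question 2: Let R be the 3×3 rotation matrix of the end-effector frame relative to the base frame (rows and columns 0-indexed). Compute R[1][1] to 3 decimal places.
End-effector y-axis (col 1 of R) = (-0.7071,-0.7071,0.0000)
R[1][1] = -0.7071

-0.707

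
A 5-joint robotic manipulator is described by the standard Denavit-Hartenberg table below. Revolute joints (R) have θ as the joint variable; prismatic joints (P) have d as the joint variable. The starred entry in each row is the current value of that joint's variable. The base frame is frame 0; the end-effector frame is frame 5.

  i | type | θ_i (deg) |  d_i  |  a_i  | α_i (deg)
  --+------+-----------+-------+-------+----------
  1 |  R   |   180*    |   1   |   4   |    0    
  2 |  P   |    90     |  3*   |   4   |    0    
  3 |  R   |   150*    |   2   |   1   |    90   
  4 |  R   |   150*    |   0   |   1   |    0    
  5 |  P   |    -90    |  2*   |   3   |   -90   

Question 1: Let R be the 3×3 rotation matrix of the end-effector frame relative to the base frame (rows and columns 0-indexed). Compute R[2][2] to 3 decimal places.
0.500

End-effector z-axis (col 2 of R) = (-0.4330,-0.7500,0.5000)
R[2][2] = 0.5000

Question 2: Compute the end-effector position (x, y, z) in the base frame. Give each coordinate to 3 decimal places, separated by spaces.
-1.451 -3.585 9.098

after link 1: o_1 = (-4.0000, 0.0000, 1.0000)
after link 2: o_2 = (-4.0000, -4.0000, 4.0000)
after link 3: o_3 = (-3.5000, -3.1340, 6.0000)
after link 4: o_4 = (-3.9330, -3.8840, 6.5000)
after link 5: o_5 = (-1.4510, -3.5849, 9.0981)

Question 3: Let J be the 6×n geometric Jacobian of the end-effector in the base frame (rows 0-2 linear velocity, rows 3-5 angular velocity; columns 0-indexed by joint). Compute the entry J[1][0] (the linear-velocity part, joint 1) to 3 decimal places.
-1.451

axis z_0 = ẑ; lever o_n−o_0 = (-1.4510,-3.5849,9.0981)
cross product → J_v[:, 0] = (3.5849,-1.4510,0.0000)
J_ω[:, 0] = z_0
entry J[1][0] = -1.4510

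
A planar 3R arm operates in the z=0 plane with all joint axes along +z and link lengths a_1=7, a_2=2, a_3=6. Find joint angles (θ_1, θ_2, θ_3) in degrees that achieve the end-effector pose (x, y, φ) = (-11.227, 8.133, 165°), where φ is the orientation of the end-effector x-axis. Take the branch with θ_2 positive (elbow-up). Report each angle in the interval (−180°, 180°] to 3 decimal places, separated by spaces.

119.996 45.003 0.001

wrist centre = target − a_3·(cos φ, sin φ) = (-5.4314, 6.5801)
cos θ_2 = (72.7981−7²−2²)/(2·7·2) = 0.7071; θ_2 = 45.0025° (elbow-up)
β = atan2(6.5801,-5.4314) = 129.5375°; ψ = atan2(1.4143,8.4142) = 9.5413°
θ_1 = β − ψ = 119.9963°
θ_3 = φ − θ_1 − θ_2 = 0.0012° (wrapped to (-180°,180°])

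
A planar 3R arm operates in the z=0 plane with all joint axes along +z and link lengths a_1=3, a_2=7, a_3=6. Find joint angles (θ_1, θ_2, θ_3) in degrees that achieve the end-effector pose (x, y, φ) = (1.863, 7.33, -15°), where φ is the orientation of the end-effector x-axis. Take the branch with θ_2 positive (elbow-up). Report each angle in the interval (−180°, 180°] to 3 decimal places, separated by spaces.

92.758 30.005 -137.763

wrist centre = target − a_3·(cos φ, sin φ) = (-3.9326, 8.8829)
cos θ_2 = (94.3712−3²−7²)/(2·3·7) = 0.8660; θ_2 = 30.0052° (elbow-up)
β = atan2(8.8829,-3.9326) = 113.8795°; ψ = atan2(3.5006,9.0619) = 21.1213°
θ_1 = β − ψ = 92.7581°
θ_3 = φ − θ_1 − θ_2 = -137.7634° (wrapped to (-180°,180°])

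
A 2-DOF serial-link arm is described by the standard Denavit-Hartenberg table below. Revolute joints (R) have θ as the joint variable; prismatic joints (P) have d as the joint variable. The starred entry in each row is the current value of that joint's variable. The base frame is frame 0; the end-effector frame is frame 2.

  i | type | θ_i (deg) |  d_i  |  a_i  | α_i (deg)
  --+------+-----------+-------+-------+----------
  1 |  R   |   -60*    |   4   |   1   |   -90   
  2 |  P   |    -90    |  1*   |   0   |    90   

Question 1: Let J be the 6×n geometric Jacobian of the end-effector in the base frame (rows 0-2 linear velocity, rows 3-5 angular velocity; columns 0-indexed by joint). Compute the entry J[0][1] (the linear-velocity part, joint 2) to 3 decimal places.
0.866

prismatic axis z_1 = (0.8660,0.5000,0.0000)
J_v[:, 1] = z_1; J_ω[:, 1] = (0,0,0)
entry J[0][1] = 0.8660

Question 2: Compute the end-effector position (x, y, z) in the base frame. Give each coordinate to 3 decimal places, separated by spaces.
after link 1: o_1 = (0.5000, -0.8660, 4.0000)
after link 2: o_2 = (1.3660, -0.3660, 4.0000)

1.366 -0.366 4.000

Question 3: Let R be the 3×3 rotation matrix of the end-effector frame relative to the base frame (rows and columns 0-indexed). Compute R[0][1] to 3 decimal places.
0.866

End-effector y-axis (col 1 of R) = (0.8660,0.5000,0.0000)
R[0][1] = 0.8660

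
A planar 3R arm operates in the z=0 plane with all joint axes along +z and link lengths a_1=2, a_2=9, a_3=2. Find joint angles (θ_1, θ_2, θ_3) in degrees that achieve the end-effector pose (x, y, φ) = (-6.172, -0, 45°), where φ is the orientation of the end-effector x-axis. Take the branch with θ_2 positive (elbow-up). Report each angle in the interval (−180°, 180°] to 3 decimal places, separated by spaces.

66.137 134.985 -156.122

wrist centre = target − a_3·(cos φ, sin φ) = (-7.5862, -1.4142)
cos θ_2 = (59.5506−2²−9²)/(2·2·9) = -0.7069; θ_2 = 134.9854° (elbow-up)
β = atan2(-1.4142,-7.5862) = -169.4402°; ψ = atan2(6.3656,-4.3623) = 124.4229°
θ_1 = β − ψ = -293.8631°
θ_3 = φ − θ_1 − θ_2 = -156.1223° (wrapped to (-180°,180°])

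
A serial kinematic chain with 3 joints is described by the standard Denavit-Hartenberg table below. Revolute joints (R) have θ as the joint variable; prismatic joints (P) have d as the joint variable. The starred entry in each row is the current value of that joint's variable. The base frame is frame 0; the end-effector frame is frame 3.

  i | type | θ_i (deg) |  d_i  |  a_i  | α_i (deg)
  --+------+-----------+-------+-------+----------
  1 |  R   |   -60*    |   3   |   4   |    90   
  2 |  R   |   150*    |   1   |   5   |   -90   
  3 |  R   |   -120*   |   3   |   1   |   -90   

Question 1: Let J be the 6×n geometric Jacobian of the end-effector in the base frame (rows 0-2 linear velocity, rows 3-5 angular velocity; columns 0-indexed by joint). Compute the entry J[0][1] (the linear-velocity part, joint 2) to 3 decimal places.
axis z_1 = (-0.8660,-0.5000,0.0000); lever o_n−o_1 = (-4.3146,3.7410,-0.3481)
cross product → J_v[:, 1] = (0.1740,-0.3014,-5.3971)
J_ω[:, 1] = z_1
entry J[0][1] = 0.1740

0.174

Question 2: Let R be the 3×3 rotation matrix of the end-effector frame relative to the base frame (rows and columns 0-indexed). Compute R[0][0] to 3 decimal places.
-0.533

End-effector x-axis (col 0 of R) = (-0.5335,-0.8080,-0.2500)
R[0][0] = -0.5335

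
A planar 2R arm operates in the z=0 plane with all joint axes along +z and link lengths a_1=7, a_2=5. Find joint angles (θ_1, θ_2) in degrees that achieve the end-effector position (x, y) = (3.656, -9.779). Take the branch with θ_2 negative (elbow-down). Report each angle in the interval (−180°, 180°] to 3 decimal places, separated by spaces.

cos θ_2 = (108.9952−7²−5²)/(2·7·5) = 0.4999; θ_2 = -60.0046° (elbow-down)
β = atan2(-9.7790,3.6560) = -69.5011°; ψ = atan2(-4.3303,9.4997) = -24.5054°
θ_1 = β − ψ = -44.9957°

-44.996 -60.005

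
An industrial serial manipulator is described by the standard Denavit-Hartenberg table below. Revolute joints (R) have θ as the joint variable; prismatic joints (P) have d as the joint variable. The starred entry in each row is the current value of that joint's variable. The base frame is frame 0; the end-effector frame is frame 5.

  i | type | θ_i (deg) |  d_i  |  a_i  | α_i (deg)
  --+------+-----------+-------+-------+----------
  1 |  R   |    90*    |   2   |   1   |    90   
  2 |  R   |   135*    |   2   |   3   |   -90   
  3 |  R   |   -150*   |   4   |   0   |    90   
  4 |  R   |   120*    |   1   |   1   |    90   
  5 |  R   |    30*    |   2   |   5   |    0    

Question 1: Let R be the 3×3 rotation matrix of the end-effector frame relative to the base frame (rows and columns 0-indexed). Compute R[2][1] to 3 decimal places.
End-effector y-axis (col 1 of R) = (-0.6250,0.7655,-0.1531)
R[2][1] = -0.1531

-0.153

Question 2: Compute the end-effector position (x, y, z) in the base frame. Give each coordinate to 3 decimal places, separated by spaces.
-1.498 -7.255 -3.344

after link 1: o_1 = (0.0000, 1.0000, 2.0000)
after link 2: o_2 = (2.0000, -1.1213, 4.1213)
after link 3: o_3 = (2.0000, -3.9497, 1.2929)
after link 4: o_4 = (0.8840, -4.5148, 0.6332)
after link 5: o_5 = (-1.4976, -7.2548, -3.3443)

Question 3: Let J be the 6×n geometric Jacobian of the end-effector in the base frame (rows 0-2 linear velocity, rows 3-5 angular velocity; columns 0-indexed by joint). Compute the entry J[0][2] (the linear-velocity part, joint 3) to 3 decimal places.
0.942

axis z_2 = (0.0000,-0.7071,-0.7071); lever o_n−o_2 = (-3.4976,-6.1335,-7.4656)
cross product → J_v[:, 2] = (0.9420,2.4732,-2.4732)
J_ω[:, 2] = z_2
entry J[0][2] = 0.9420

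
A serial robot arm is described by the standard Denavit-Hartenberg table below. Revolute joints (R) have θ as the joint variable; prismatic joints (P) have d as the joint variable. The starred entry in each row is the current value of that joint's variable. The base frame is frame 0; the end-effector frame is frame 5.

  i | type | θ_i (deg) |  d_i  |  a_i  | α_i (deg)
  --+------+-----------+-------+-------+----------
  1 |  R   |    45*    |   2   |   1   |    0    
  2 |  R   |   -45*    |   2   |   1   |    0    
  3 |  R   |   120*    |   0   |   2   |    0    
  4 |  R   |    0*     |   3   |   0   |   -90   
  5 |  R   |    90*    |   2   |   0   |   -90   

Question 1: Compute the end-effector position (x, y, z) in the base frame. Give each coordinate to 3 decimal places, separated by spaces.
-1.025 1.439 7.000

after link 1: o_1 = (0.7071, 0.7071, 2.0000)
after link 2: o_2 = (1.7071, 0.7071, 4.0000)
after link 3: o_3 = (0.7071, 2.4392, 4.0000)
after link 4: o_4 = (0.7071, 2.4392, 7.0000)
after link 5: o_5 = (-1.0249, 1.4392, 7.0000)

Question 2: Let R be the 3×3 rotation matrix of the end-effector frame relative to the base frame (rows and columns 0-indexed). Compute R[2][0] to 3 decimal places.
End-effector x-axis (col 0 of R) = (-0.0000,0.0000,-1.0000)
R[2][0] = -1.0000

-1.000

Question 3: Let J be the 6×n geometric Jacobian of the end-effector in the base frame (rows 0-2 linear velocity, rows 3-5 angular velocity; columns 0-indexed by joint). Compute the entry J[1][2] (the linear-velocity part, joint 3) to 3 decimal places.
-2.732

axis z_2 = (0.0000,0.0000,1.0000); lever o_n−o_2 = (-2.7321,0.7321,3.0000)
cross product → J_v[:, 2] = (-0.7321,-2.7321,0.0000)
J_ω[:, 2] = z_2
entry J[1][2] = -2.7321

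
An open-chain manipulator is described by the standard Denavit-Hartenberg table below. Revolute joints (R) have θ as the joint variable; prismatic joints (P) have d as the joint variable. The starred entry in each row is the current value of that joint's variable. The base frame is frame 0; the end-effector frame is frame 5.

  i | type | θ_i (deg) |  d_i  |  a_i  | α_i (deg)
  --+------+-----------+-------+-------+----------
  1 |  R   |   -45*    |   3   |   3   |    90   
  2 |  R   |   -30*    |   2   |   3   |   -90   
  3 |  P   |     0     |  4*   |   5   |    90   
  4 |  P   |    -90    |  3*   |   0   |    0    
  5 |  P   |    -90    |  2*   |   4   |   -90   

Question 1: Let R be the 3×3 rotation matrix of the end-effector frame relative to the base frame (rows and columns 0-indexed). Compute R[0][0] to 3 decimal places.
-0.612

End-effector x-axis (col 0 of R) = (-0.6124,0.6124,0.5000)
R[0][0] = -0.6124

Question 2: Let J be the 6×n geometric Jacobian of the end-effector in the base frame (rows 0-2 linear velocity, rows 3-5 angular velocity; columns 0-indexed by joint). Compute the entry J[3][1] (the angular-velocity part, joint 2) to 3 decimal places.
axis z_1 = (-0.7071,-0.7071,0.0000); lever o_n−o_1 = (-1.0860,-8.8135,1.4641)
cross product → J_v[:, 1] = (-1.0353,1.0353,5.4641)
J_ω[:, 1] = z_1
entry J[3][1] = -0.7071

-0.707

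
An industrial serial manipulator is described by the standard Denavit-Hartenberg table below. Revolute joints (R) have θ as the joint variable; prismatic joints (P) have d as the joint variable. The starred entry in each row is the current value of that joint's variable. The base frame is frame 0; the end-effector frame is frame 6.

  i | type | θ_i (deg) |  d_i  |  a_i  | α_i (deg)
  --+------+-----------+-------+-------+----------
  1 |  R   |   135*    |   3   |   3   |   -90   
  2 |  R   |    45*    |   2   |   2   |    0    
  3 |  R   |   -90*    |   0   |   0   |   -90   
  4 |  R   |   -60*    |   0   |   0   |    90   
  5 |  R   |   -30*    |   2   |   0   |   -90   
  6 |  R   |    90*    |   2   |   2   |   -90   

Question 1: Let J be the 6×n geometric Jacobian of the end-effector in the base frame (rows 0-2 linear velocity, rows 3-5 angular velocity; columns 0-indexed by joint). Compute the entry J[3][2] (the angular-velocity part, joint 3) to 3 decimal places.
-0.707

axis z_2 = (-0.7071,-0.7071,0.0000); lever o_n−o_2 = (-1.7284,0.5037,-0.8712)
cross product → J_v[:, 2] = (0.6160,-0.6160,-1.5783)
J_ω[:, 2] = z_2
entry J[3][2] = -0.7071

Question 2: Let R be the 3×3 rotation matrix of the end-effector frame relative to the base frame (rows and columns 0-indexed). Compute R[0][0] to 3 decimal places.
End-effector x-axis (col 0 of R) = (-0.0795,0.7866,0.6124)
R[0][0] = -0.0795

-0.079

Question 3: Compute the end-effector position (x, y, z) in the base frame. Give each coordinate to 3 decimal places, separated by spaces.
after link 1: o_1 = (-2.1213, 2.1213, 3.0000)
after link 2: o_2 = (-4.5355, 1.7071, 1.5858)
after link 3: o_3 = (-4.5355, 1.7071, 1.5858)
after link 4: o_4 = (-4.5355, 1.7071, 1.5858)
after link 5: o_5 = (-4.3766, 0.1340, 0.3610)
after link 6: o_6 = (-6.2639, 2.2108, 0.7146)

-6.264 2.211 0.715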